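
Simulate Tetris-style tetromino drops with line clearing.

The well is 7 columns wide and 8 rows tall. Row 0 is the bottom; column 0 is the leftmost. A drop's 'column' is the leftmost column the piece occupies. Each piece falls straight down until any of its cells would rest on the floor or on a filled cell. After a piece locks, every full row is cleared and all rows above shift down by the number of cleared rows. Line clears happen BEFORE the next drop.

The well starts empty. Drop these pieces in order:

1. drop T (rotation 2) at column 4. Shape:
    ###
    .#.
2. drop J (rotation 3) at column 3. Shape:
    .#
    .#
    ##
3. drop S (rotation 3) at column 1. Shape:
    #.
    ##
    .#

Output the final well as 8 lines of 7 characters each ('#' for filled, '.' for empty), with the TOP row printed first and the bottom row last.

Answer: .......
.......
.......
....#..
....#..
.#.##..
.##.###
..#..#.

Derivation:
Drop 1: T rot2 at col 4 lands with bottom-row=0; cleared 0 line(s) (total 0); column heights now [0 0 0 0 2 2 2], max=2
Drop 2: J rot3 at col 3 lands with bottom-row=2; cleared 0 line(s) (total 0); column heights now [0 0 0 3 5 2 2], max=5
Drop 3: S rot3 at col 1 lands with bottom-row=0; cleared 0 line(s) (total 0); column heights now [0 3 2 3 5 2 2], max=5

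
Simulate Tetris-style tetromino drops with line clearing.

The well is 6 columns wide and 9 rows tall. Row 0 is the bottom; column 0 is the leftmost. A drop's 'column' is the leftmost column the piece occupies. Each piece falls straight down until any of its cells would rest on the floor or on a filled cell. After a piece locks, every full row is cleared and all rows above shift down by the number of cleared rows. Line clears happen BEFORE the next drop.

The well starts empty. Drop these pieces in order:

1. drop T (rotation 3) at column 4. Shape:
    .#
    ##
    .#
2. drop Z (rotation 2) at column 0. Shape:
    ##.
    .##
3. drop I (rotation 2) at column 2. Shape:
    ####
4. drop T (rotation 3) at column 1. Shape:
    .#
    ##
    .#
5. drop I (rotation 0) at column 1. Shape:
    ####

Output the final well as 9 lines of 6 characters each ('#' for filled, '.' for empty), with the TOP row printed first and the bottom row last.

Answer: ......
.####.
..#...
.##...
..#...
..####
.....#
##..##
.##..#

Derivation:
Drop 1: T rot3 at col 4 lands with bottom-row=0; cleared 0 line(s) (total 0); column heights now [0 0 0 0 2 3], max=3
Drop 2: Z rot2 at col 0 lands with bottom-row=0; cleared 0 line(s) (total 0); column heights now [2 2 1 0 2 3], max=3
Drop 3: I rot2 at col 2 lands with bottom-row=3; cleared 0 line(s) (total 0); column heights now [2 2 4 4 4 4], max=4
Drop 4: T rot3 at col 1 lands with bottom-row=4; cleared 0 line(s) (total 0); column heights now [2 6 7 4 4 4], max=7
Drop 5: I rot0 at col 1 lands with bottom-row=7; cleared 0 line(s) (total 0); column heights now [2 8 8 8 8 4], max=8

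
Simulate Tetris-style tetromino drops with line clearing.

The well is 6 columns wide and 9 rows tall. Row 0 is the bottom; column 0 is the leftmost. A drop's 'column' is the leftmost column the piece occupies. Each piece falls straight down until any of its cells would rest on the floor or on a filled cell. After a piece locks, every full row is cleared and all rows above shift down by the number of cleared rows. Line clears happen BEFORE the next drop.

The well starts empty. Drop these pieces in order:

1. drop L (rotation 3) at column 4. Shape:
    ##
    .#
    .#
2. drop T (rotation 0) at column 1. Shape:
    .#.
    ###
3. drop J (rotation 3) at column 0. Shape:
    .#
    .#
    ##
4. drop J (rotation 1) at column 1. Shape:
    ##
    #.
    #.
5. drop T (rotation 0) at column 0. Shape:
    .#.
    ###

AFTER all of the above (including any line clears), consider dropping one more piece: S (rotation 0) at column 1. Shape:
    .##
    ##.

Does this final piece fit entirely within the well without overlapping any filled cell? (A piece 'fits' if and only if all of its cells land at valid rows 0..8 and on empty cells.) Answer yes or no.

Answer: no

Derivation:
Drop 1: L rot3 at col 4 lands with bottom-row=0; cleared 0 line(s) (total 0); column heights now [0 0 0 0 3 3], max=3
Drop 2: T rot0 at col 1 lands with bottom-row=0; cleared 0 line(s) (total 0); column heights now [0 1 2 1 3 3], max=3
Drop 3: J rot3 at col 0 lands with bottom-row=1; cleared 0 line(s) (total 0); column heights now [2 4 2 1 3 3], max=4
Drop 4: J rot1 at col 1 lands with bottom-row=4; cleared 0 line(s) (total 0); column heights now [2 7 7 1 3 3], max=7
Drop 5: T rot0 at col 0 lands with bottom-row=7; cleared 0 line(s) (total 0); column heights now [8 9 8 1 3 3], max=9
Test piece S rot0 at col 1 (width 3): heights before test = [8 9 8 1 3 3]; fits = False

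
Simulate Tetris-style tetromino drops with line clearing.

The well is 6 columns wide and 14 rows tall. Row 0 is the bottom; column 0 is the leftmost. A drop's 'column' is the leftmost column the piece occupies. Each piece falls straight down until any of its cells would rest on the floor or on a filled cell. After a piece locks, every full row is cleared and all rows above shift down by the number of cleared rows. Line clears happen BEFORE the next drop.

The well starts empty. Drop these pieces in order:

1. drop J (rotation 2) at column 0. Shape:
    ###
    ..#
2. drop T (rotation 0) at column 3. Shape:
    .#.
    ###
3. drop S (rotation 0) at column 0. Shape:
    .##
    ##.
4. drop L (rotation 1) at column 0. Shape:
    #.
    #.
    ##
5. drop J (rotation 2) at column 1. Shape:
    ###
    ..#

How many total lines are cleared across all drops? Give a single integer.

Drop 1: J rot2 at col 0 lands with bottom-row=0; cleared 0 line(s) (total 0); column heights now [2 2 2 0 0 0], max=2
Drop 2: T rot0 at col 3 lands with bottom-row=0; cleared 0 line(s) (total 0); column heights now [2 2 2 1 2 1], max=2
Drop 3: S rot0 at col 0 lands with bottom-row=2; cleared 0 line(s) (total 0); column heights now [3 4 4 1 2 1], max=4
Drop 4: L rot1 at col 0 lands with bottom-row=4; cleared 0 line(s) (total 0); column heights now [7 5 4 1 2 1], max=7
Drop 5: J rot2 at col 1 lands with bottom-row=4; cleared 0 line(s) (total 0); column heights now [7 6 6 6 2 1], max=7

Answer: 0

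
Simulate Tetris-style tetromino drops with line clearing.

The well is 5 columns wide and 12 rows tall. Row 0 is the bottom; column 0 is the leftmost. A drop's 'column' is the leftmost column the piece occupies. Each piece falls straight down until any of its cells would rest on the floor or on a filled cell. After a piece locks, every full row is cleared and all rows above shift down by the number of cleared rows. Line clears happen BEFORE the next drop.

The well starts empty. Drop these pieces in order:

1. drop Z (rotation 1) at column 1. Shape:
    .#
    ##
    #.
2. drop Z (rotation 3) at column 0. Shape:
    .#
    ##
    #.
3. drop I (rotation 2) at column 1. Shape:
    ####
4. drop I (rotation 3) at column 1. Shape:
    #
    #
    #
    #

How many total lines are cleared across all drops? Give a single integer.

Answer: 0

Derivation:
Drop 1: Z rot1 at col 1 lands with bottom-row=0; cleared 0 line(s) (total 0); column heights now [0 2 3 0 0], max=3
Drop 2: Z rot3 at col 0 lands with bottom-row=1; cleared 0 line(s) (total 0); column heights now [3 4 3 0 0], max=4
Drop 3: I rot2 at col 1 lands with bottom-row=4; cleared 0 line(s) (total 0); column heights now [3 5 5 5 5], max=5
Drop 4: I rot3 at col 1 lands with bottom-row=5; cleared 0 line(s) (total 0); column heights now [3 9 5 5 5], max=9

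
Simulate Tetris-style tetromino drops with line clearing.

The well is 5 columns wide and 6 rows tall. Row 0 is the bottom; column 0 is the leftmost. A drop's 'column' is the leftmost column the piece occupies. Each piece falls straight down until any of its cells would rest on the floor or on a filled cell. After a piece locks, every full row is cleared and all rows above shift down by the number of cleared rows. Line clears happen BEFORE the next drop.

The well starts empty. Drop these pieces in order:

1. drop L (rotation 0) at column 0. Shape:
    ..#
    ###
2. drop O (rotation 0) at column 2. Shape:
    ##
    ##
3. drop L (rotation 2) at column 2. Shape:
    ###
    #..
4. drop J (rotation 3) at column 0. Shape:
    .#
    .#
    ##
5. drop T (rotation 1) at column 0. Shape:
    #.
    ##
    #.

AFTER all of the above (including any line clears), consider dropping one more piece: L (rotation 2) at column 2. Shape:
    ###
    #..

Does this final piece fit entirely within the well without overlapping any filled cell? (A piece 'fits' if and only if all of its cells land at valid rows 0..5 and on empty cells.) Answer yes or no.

Answer: no

Derivation:
Drop 1: L rot0 at col 0 lands with bottom-row=0; cleared 0 line(s) (total 0); column heights now [1 1 2 0 0], max=2
Drop 2: O rot0 at col 2 lands with bottom-row=2; cleared 0 line(s) (total 0); column heights now [1 1 4 4 0], max=4
Drop 3: L rot2 at col 2 lands with bottom-row=4; cleared 0 line(s) (total 0); column heights now [1 1 6 6 6], max=6
Drop 4: J rot3 at col 0 lands with bottom-row=1; cleared 0 line(s) (total 0); column heights now [2 4 6 6 6], max=6
Drop 5: T rot1 at col 0 lands with bottom-row=3; cleared 0 line(s) (total 0); column heights now [6 5 6 6 6], max=6
Test piece L rot2 at col 2 (width 3): heights before test = [6 5 6 6 6]; fits = False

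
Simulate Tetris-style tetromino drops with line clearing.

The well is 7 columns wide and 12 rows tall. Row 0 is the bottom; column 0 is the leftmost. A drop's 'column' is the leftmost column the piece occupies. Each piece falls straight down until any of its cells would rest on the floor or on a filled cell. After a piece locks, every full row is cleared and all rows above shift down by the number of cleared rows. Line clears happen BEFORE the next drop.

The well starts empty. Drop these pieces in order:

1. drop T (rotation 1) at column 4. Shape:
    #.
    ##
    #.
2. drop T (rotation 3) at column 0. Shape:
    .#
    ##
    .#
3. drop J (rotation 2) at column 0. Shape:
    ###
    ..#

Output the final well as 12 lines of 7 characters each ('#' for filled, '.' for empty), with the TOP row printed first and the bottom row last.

Answer: .......
.......
.......
.......
.......
.......
.......
.......
###....
.##.#..
##..##.
.#..#..

Derivation:
Drop 1: T rot1 at col 4 lands with bottom-row=0; cleared 0 line(s) (total 0); column heights now [0 0 0 0 3 2 0], max=3
Drop 2: T rot3 at col 0 lands with bottom-row=0; cleared 0 line(s) (total 0); column heights now [2 3 0 0 3 2 0], max=3
Drop 3: J rot2 at col 0 lands with bottom-row=2; cleared 0 line(s) (total 0); column heights now [4 4 4 0 3 2 0], max=4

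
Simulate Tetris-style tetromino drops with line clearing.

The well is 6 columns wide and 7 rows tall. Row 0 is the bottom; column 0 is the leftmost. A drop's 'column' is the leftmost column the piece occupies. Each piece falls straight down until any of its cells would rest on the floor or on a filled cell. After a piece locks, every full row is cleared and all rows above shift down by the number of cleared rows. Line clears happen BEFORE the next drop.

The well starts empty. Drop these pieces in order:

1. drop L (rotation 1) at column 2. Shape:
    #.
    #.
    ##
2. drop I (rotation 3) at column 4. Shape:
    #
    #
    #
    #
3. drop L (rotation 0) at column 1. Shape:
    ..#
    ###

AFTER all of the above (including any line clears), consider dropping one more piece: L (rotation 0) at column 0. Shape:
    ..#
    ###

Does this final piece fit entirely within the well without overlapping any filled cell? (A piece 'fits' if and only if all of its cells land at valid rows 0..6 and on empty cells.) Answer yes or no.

Answer: yes

Derivation:
Drop 1: L rot1 at col 2 lands with bottom-row=0; cleared 0 line(s) (total 0); column heights now [0 0 3 1 0 0], max=3
Drop 2: I rot3 at col 4 lands with bottom-row=0; cleared 0 line(s) (total 0); column heights now [0 0 3 1 4 0], max=4
Drop 3: L rot0 at col 1 lands with bottom-row=3; cleared 0 line(s) (total 0); column heights now [0 4 4 5 4 0], max=5
Test piece L rot0 at col 0 (width 3): heights before test = [0 4 4 5 4 0]; fits = True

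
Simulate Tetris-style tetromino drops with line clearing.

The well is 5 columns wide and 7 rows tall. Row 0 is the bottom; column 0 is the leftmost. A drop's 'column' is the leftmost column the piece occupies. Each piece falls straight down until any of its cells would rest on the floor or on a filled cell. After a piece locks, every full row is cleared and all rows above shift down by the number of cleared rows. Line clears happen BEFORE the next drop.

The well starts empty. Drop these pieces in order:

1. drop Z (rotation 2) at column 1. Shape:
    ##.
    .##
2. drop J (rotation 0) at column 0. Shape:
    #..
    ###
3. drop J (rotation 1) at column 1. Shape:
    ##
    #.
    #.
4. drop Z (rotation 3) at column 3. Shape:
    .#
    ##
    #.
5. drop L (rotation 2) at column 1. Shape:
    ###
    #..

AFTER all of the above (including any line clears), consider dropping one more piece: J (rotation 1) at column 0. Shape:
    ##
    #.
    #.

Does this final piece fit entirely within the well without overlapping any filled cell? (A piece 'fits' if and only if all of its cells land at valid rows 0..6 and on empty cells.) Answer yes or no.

Answer: no

Derivation:
Drop 1: Z rot2 at col 1 lands with bottom-row=0; cleared 0 line(s) (total 0); column heights now [0 2 2 1 0], max=2
Drop 2: J rot0 at col 0 lands with bottom-row=2; cleared 0 line(s) (total 0); column heights now [4 3 3 1 0], max=4
Drop 3: J rot1 at col 1 lands with bottom-row=3; cleared 0 line(s) (total 0); column heights now [4 6 6 1 0], max=6
Drop 4: Z rot3 at col 3 lands with bottom-row=1; cleared 1 line(s) (total 1); column heights now [3 5 5 2 3], max=5
Drop 5: L rot2 at col 1 lands with bottom-row=5; cleared 0 line(s) (total 1); column heights now [3 7 7 7 3], max=7
Test piece J rot1 at col 0 (width 2): heights before test = [3 7 7 7 3]; fits = False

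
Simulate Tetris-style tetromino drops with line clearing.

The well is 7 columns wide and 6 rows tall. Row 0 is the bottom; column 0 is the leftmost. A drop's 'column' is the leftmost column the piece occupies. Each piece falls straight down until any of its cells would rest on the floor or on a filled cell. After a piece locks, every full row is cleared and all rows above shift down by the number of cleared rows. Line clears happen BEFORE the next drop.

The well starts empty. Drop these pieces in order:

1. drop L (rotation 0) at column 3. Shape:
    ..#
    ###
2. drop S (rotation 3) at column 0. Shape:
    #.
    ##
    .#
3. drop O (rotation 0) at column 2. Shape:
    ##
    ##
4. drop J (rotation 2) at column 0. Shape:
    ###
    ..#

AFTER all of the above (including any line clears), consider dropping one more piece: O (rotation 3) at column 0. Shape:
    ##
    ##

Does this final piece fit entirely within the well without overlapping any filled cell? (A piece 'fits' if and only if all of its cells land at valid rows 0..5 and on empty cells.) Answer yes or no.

Answer: no

Derivation:
Drop 1: L rot0 at col 3 lands with bottom-row=0; cleared 0 line(s) (total 0); column heights now [0 0 0 1 1 2 0], max=2
Drop 2: S rot3 at col 0 lands with bottom-row=0; cleared 0 line(s) (total 0); column heights now [3 2 0 1 1 2 0], max=3
Drop 3: O rot0 at col 2 lands with bottom-row=1; cleared 0 line(s) (total 0); column heights now [3 2 3 3 1 2 0], max=3
Drop 4: J rot2 at col 0 lands with bottom-row=3; cleared 0 line(s) (total 0); column heights now [5 5 5 3 1 2 0], max=5
Test piece O rot3 at col 0 (width 2): heights before test = [5 5 5 3 1 2 0]; fits = False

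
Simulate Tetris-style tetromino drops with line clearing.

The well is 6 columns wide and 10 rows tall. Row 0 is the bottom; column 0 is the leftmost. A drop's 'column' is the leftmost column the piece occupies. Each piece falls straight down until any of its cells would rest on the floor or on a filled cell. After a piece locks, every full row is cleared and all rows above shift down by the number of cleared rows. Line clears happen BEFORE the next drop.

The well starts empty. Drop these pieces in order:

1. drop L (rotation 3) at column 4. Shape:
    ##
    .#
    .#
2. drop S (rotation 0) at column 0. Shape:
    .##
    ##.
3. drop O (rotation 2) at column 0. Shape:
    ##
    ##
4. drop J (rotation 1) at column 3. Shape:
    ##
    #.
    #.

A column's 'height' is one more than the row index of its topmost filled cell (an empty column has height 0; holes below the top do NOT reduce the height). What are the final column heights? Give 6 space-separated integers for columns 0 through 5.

Answer: 4 4 2 4 4 3

Derivation:
Drop 1: L rot3 at col 4 lands with bottom-row=0; cleared 0 line(s) (total 0); column heights now [0 0 0 0 3 3], max=3
Drop 2: S rot0 at col 0 lands with bottom-row=0; cleared 0 line(s) (total 0); column heights now [1 2 2 0 3 3], max=3
Drop 3: O rot2 at col 0 lands with bottom-row=2; cleared 0 line(s) (total 0); column heights now [4 4 2 0 3 3], max=4
Drop 4: J rot1 at col 3 lands with bottom-row=1; cleared 0 line(s) (total 0); column heights now [4 4 2 4 4 3], max=4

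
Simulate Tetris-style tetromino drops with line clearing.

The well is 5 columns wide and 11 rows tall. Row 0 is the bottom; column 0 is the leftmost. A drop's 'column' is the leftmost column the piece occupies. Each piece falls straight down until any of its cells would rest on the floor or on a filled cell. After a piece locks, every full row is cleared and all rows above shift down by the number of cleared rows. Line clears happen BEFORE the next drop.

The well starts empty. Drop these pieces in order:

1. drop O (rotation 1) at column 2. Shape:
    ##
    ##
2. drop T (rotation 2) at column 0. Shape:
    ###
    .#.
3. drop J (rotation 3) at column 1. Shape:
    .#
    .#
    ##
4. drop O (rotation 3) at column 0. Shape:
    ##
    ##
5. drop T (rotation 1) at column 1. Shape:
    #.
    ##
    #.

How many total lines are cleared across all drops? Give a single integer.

Answer: 0

Derivation:
Drop 1: O rot1 at col 2 lands with bottom-row=0; cleared 0 line(s) (total 0); column heights now [0 0 2 2 0], max=2
Drop 2: T rot2 at col 0 lands with bottom-row=1; cleared 0 line(s) (total 0); column heights now [3 3 3 2 0], max=3
Drop 3: J rot3 at col 1 lands with bottom-row=3; cleared 0 line(s) (total 0); column heights now [3 4 6 2 0], max=6
Drop 4: O rot3 at col 0 lands with bottom-row=4; cleared 0 line(s) (total 0); column heights now [6 6 6 2 0], max=6
Drop 5: T rot1 at col 1 lands with bottom-row=6; cleared 0 line(s) (total 0); column heights now [6 9 8 2 0], max=9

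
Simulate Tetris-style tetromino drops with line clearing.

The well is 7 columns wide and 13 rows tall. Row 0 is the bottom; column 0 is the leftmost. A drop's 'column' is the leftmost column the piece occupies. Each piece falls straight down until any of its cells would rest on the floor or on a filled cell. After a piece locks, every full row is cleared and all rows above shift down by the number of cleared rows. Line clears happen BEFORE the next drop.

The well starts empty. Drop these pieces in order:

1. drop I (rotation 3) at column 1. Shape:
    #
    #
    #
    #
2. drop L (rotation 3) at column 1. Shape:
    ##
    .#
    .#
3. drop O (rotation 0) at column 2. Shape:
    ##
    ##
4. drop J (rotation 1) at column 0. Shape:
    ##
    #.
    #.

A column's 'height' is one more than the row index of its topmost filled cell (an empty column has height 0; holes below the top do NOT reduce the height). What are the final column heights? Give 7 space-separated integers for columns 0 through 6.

Drop 1: I rot3 at col 1 lands with bottom-row=0; cleared 0 line(s) (total 0); column heights now [0 4 0 0 0 0 0], max=4
Drop 2: L rot3 at col 1 lands with bottom-row=2; cleared 0 line(s) (total 0); column heights now [0 5 5 0 0 0 0], max=5
Drop 3: O rot0 at col 2 lands with bottom-row=5; cleared 0 line(s) (total 0); column heights now [0 5 7 7 0 0 0], max=7
Drop 4: J rot1 at col 0 lands with bottom-row=3; cleared 0 line(s) (total 0); column heights now [6 6 7 7 0 0 0], max=7

Answer: 6 6 7 7 0 0 0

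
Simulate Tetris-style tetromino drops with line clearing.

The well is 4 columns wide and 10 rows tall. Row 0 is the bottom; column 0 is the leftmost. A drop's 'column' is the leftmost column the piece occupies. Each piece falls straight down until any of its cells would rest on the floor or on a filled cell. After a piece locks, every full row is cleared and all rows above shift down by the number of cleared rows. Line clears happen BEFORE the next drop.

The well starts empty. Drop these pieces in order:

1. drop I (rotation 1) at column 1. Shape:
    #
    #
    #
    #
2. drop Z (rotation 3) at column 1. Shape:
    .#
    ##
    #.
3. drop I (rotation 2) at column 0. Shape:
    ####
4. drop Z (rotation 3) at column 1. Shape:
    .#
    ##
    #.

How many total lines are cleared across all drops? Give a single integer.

Answer: 1

Derivation:
Drop 1: I rot1 at col 1 lands with bottom-row=0; cleared 0 line(s) (total 0); column heights now [0 4 0 0], max=4
Drop 2: Z rot3 at col 1 lands with bottom-row=4; cleared 0 line(s) (total 0); column heights now [0 6 7 0], max=7
Drop 3: I rot2 at col 0 lands with bottom-row=7; cleared 1 line(s) (total 1); column heights now [0 6 7 0], max=7
Drop 4: Z rot3 at col 1 lands with bottom-row=6; cleared 0 line(s) (total 1); column heights now [0 8 9 0], max=9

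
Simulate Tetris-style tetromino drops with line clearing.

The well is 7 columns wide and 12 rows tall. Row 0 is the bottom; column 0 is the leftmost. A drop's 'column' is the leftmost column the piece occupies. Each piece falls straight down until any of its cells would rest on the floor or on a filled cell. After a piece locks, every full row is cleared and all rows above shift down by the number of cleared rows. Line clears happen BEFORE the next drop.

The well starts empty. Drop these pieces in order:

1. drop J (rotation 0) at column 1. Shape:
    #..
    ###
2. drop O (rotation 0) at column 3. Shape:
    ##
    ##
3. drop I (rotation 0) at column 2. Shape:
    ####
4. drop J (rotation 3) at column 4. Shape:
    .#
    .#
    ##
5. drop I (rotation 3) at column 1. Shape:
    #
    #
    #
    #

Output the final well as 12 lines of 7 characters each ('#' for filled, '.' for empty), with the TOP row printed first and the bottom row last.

Drop 1: J rot0 at col 1 lands with bottom-row=0; cleared 0 line(s) (total 0); column heights now [0 2 1 1 0 0 0], max=2
Drop 2: O rot0 at col 3 lands with bottom-row=1; cleared 0 line(s) (total 0); column heights now [0 2 1 3 3 0 0], max=3
Drop 3: I rot0 at col 2 lands with bottom-row=3; cleared 0 line(s) (total 0); column heights now [0 2 4 4 4 4 0], max=4
Drop 4: J rot3 at col 4 lands with bottom-row=4; cleared 0 line(s) (total 0); column heights now [0 2 4 4 5 7 0], max=7
Drop 5: I rot3 at col 1 lands with bottom-row=2; cleared 0 line(s) (total 0); column heights now [0 6 4 4 5 7 0], max=7

Answer: .......
.......
.......
.......
.......
.....#.
.#...#.
.#..##.
.#####.
.#.##..
.#.##..
.###...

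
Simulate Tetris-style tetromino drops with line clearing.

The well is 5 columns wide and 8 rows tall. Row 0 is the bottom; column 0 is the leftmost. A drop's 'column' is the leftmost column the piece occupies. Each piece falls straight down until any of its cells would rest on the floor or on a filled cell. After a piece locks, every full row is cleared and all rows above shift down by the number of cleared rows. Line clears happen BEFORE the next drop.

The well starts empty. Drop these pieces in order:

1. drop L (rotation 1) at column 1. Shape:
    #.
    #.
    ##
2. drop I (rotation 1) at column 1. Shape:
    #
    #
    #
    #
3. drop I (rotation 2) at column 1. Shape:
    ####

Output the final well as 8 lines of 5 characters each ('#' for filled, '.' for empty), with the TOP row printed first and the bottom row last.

Drop 1: L rot1 at col 1 lands with bottom-row=0; cleared 0 line(s) (total 0); column heights now [0 3 1 0 0], max=3
Drop 2: I rot1 at col 1 lands with bottom-row=3; cleared 0 line(s) (total 0); column heights now [0 7 1 0 0], max=7
Drop 3: I rot2 at col 1 lands with bottom-row=7; cleared 0 line(s) (total 0); column heights now [0 8 8 8 8], max=8

Answer: .####
.#...
.#...
.#...
.#...
.#...
.#...
.##..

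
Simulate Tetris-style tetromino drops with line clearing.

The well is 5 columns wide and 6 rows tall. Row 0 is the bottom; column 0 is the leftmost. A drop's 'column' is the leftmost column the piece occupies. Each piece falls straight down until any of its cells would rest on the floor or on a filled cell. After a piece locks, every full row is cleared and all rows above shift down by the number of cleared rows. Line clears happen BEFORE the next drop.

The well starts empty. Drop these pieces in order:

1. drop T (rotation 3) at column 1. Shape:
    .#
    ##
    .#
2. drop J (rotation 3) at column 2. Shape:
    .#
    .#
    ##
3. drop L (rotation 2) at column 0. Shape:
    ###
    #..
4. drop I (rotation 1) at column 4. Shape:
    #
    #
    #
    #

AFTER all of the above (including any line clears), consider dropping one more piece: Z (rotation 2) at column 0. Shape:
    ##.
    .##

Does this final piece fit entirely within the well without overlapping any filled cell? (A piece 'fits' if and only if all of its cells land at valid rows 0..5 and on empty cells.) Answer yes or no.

Drop 1: T rot3 at col 1 lands with bottom-row=0; cleared 0 line(s) (total 0); column heights now [0 2 3 0 0], max=3
Drop 2: J rot3 at col 2 lands with bottom-row=3; cleared 0 line(s) (total 0); column heights now [0 2 4 6 0], max=6
Drop 3: L rot2 at col 0 lands with bottom-row=3; cleared 0 line(s) (total 0); column heights now [5 5 5 6 0], max=6
Drop 4: I rot1 at col 4 lands with bottom-row=0; cleared 0 line(s) (total 0); column heights now [5 5 5 6 4], max=6
Test piece Z rot2 at col 0 (width 3): heights before test = [5 5 5 6 4]; fits = False

Answer: no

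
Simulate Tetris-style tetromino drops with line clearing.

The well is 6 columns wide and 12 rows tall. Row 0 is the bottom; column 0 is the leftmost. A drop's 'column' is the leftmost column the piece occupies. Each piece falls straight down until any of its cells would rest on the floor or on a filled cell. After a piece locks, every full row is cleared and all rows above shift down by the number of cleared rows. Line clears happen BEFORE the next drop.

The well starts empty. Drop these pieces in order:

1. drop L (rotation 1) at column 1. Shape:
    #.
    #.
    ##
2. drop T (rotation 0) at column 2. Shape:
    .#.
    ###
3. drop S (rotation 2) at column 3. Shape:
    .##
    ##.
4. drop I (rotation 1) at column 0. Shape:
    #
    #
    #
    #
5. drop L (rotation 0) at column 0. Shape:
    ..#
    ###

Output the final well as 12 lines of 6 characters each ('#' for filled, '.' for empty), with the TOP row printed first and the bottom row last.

Answer: ......
......
......
......
......
......
..#...
###.##
#..##.
##.#..
#####.
###...

Derivation:
Drop 1: L rot1 at col 1 lands with bottom-row=0; cleared 0 line(s) (total 0); column heights now [0 3 1 0 0 0], max=3
Drop 2: T rot0 at col 2 lands with bottom-row=1; cleared 0 line(s) (total 0); column heights now [0 3 2 3 2 0], max=3
Drop 3: S rot2 at col 3 lands with bottom-row=3; cleared 0 line(s) (total 0); column heights now [0 3 2 4 5 5], max=5
Drop 4: I rot1 at col 0 lands with bottom-row=0; cleared 0 line(s) (total 0); column heights now [4 3 2 4 5 5], max=5
Drop 5: L rot0 at col 0 lands with bottom-row=4; cleared 0 line(s) (total 0); column heights now [5 5 6 4 5 5], max=6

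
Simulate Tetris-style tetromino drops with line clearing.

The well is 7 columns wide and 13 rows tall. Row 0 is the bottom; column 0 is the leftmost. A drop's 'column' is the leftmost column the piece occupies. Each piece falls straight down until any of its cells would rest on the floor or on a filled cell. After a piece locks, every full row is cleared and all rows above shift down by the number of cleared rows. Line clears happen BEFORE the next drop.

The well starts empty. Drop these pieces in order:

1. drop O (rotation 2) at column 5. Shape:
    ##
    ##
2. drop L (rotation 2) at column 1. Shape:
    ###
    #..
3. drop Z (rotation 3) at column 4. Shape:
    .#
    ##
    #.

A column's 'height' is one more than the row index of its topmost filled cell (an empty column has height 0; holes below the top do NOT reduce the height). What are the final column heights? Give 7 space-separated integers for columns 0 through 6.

Answer: 0 2 2 2 3 4 2

Derivation:
Drop 1: O rot2 at col 5 lands with bottom-row=0; cleared 0 line(s) (total 0); column heights now [0 0 0 0 0 2 2], max=2
Drop 2: L rot2 at col 1 lands with bottom-row=0; cleared 0 line(s) (total 0); column heights now [0 2 2 2 0 2 2], max=2
Drop 3: Z rot3 at col 4 lands with bottom-row=1; cleared 0 line(s) (total 0); column heights now [0 2 2 2 3 4 2], max=4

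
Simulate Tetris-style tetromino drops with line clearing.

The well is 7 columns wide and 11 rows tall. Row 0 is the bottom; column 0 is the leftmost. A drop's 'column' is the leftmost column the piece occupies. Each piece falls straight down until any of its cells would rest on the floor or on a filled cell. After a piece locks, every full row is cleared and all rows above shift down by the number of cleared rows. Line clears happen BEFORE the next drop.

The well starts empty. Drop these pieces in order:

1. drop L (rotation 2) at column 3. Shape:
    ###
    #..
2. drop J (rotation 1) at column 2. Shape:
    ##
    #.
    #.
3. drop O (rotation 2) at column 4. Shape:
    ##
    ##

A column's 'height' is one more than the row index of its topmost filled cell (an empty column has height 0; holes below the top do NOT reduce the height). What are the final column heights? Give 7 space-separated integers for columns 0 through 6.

Drop 1: L rot2 at col 3 lands with bottom-row=0; cleared 0 line(s) (total 0); column heights now [0 0 0 2 2 2 0], max=2
Drop 2: J rot1 at col 2 lands with bottom-row=0; cleared 0 line(s) (total 0); column heights now [0 0 3 3 2 2 0], max=3
Drop 3: O rot2 at col 4 lands with bottom-row=2; cleared 0 line(s) (total 0); column heights now [0 0 3 3 4 4 0], max=4

Answer: 0 0 3 3 4 4 0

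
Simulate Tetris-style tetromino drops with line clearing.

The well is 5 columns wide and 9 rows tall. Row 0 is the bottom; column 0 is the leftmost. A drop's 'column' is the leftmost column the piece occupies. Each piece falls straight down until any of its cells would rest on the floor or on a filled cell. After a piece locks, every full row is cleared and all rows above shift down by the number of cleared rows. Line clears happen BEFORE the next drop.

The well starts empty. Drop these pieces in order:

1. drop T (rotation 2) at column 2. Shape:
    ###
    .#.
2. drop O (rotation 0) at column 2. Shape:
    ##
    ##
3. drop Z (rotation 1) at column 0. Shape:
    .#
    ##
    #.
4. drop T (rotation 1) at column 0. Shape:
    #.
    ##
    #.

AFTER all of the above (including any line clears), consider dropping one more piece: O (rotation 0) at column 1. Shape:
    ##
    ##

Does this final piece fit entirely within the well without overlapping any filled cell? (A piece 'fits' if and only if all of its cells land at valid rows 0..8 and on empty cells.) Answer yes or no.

Drop 1: T rot2 at col 2 lands with bottom-row=0; cleared 0 line(s) (total 0); column heights now [0 0 2 2 2], max=2
Drop 2: O rot0 at col 2 lands with bottom-row=2; cleared 0 line(s) (total 0); column heights now [0 0 4 4 2], max=4
Drop 3: Z rot1 at col 0 lands with bottom-row=0; cleared 1 line(s) (total 1); column heights now [1 2 3 3 0], max=3
Drop 4: T rot1 at col 0 lands with bottom-row=1; cleared 0 line(s) (total 1); column heights now [4 3 3 3 0], max=4
Test piece O rot0 at col 1 (width 2): heights before test = [4 3 3 3 0]; fits = True

Answer: yes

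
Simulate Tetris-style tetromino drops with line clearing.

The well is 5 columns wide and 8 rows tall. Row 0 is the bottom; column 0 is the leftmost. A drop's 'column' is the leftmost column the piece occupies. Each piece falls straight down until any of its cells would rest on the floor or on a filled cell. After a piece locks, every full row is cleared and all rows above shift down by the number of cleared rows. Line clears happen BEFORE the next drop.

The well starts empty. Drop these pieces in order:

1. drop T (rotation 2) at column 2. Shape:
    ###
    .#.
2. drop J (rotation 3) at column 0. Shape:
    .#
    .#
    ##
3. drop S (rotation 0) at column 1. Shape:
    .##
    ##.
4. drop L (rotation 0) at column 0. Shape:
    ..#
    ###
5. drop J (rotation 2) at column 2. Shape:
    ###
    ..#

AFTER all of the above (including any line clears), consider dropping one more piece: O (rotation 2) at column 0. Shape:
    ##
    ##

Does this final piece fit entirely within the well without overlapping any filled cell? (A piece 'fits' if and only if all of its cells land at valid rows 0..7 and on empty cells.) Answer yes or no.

Drop 1: T rot2 at col 2 lands with bottom-row=0; cleared 0 line(s) (total 0); column heights now [0 0 2 2 2], max=2
Drop 2: J rot3 at col 0 lands with bottom-row=0; cleared 0 line(s) (total 0); column heights now [1 3 2 2 2], max=3
Drop 3: S rot0 at col 1 lands with bottom-row=3; cleared 0 line(s) (total 0); column heights now [1 4 5 5 2], max=5
Drop 4: L rot0 at col 0 lands with bottom-row=5; cleared 0 line(s) (total 0); column heights now [6 6 7 5 2], max=7
Drop 5: J rot2 at col 2 lands with bottom-row=6; cleared 0 line(s) (total 0); column heights now [6 6 8 8 8], max=8
Test piece O rot2 at col 0 (width 2): heights before test = [6 6 8 8 8]; fits = True

Answer: yes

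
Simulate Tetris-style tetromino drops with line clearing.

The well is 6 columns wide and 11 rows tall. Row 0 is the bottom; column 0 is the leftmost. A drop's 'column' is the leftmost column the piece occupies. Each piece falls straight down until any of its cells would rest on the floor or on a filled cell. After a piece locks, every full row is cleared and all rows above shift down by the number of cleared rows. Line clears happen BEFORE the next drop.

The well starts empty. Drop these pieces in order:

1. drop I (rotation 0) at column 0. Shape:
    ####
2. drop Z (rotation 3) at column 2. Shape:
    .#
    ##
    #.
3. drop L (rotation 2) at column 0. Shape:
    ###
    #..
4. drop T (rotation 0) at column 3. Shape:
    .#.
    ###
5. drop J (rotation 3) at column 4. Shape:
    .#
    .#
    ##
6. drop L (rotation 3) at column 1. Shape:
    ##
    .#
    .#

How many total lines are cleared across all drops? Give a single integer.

Drop 1: I rot0 at col 0 lands with bottom-row=0; cleared 0 line(s) (total 0); column heights now [1 1 1 1 0 0], max=1
Drop 2: Z rot3 at col 2 lands with bottom-row=1; cleared 0 line(s) (total 0); column heights now [1 1 3 4 0 0], max=4
Drop 3: L rot2 at col 0 lands with bottom-row=2; cleared 0 line(s) (total 0); column heights now [4 4 4 4 0 0], max=4
Drop 4: T rot0 at col 3 lands with bottom-row=4; cleared 0 line(s) (total 0); column heights now [4 4 4 5 6 5], max=6
Drop 5: J rot3 at col 4 lands with bottom-row=6; cleared 0 line(s) (total 0); column heights now [4 4 4 5 7 9], max=9
Drop 6: L rot3 at col 1 lands with bottom-row=4; cleared 0 line(s) (total 0); column heights now [4 7 7 5 7 9], max=9

Answer: 0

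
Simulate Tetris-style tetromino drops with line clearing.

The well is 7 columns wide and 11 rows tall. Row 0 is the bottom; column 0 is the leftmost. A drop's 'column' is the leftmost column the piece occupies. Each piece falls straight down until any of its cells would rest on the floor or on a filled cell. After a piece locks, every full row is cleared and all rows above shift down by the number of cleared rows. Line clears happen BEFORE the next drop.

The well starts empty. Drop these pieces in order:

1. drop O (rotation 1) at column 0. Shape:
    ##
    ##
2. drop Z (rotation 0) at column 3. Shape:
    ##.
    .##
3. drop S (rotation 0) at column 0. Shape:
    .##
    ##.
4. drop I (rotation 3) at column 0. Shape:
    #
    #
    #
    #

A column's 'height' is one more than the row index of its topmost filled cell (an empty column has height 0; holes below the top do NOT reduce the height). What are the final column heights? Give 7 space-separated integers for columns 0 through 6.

Answer: 7 4 4 2 2 1 0

Derivation:
Drop 1: O rot1 at col 0 lands with bottom-row=0; cleared 0 line(s) (total 0); column heights now [2 2 0 0 0 0 0], max=2
Drop 2: Z rot0 at col 3 lands with bottom-row=0; cleared 0 line(s) (total 0); column heights now [2 2 0 2 2 1 0], max=2
Drop 3: S rot0 at col 0 lands with bottom-row=2; cleared 0 line(s) (total 0); column heights now [3 4 4 2 2 1 0], max=4
Drop 4: I rot3 at col 0 lands with bottom-row=3; cleared 0 line(s) (total 0); column heights now [7 4 4 2 2 1 0], max=7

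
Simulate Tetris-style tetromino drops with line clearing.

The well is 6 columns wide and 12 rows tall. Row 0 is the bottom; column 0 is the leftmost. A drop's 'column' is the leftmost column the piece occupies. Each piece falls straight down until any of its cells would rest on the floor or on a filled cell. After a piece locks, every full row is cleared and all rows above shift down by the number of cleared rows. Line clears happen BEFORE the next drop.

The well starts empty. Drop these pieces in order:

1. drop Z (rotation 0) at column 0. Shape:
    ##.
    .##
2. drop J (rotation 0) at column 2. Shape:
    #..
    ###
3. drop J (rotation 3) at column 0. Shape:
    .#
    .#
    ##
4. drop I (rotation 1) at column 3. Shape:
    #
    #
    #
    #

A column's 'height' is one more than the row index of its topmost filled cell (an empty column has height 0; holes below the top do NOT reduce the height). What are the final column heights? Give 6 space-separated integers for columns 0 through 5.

Drop 1: Z rot0 at col 0 lands with bottom-row=0; cleared 0 line(s) (total 0); column heights now [2 2 1 0 0 0], max=2
Drop 2: J rot0 at col 2 lands with bottom-row=1; cleared 0 line(s) (total 0); column heights now [2 2 3 2 2 0], max=3
Drop 3: J rot3 at col 0 lands with bottom-row=2; cleared 0 line(s) (total 0); column heights now [3 5 3 2 2 0], max=5
Drop 4: I rot1 at col 3 lands with bottom-row=2; cleared 0 line(s) (total 0); column heights now [3 5 3 6 2 0], max=6

Answer: 3 5 3 6 2 0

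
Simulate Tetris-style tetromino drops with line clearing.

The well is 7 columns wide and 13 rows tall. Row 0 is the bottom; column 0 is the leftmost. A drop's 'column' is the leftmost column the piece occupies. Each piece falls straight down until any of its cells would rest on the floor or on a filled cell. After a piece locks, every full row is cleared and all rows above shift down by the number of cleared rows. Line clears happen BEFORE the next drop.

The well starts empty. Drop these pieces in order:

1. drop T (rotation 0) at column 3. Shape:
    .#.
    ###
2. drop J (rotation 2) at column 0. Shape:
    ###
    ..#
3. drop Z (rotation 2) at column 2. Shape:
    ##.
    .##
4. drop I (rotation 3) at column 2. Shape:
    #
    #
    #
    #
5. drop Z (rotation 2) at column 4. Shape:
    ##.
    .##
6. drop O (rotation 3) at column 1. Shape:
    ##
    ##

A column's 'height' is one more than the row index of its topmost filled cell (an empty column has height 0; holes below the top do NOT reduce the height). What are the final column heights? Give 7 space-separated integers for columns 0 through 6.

Drop 1: T rot0 at col 3 lands with bottom-row=0; cleared 0 line(s) (total 0); column heights now [0 0 0 1 2 1 0], max=2
Drop 2: J rot2 at col 0 lands with bottom-row=0; cleared 0 line(s) (total 0); column heights now [2 2 2 1 2 1 0], max=2
Drop 3: Z rot2 at col 2 lands with bottom-row=2; cleared 0 line(s) (total 0); column heights now [2 2 4 4 3 1 0], max=4
Drop 4: I rot3 at col 2 lands with bottom-row=4; cleared 0 line(s) (total 0); column heights now [2 2 8 4 3 1 0], max=8
Drop 5: Z rot2 at col 4 lands with bottom-row=2; cleared 0 line(s) (total 0); column heights now [2 2 8 4 4 4 3], max=8
Drop 6: O rot3 at col 1 lands with bottom-row=8; cleared 0 line(s) (total 0); column heights now [2 10 10 4 4 4 3], max=10

Answer: 2 10 10 4 4 4 3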